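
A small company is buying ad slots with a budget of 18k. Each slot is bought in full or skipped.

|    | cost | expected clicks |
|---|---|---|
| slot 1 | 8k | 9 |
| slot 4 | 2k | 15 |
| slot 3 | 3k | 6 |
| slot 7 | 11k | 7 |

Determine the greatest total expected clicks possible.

slot 4 + slot 3 + slot 7: cost 2 + 3 + 11 = 16 ≤ 18, expected clicks 15 + 6 + 7 = 28.
slot 1 + slot 4 + slot 3: cost 8 + 2 + 3 = 13 ≤ 18, expected clicks 9 + 15 + 6 = 30.
slot 1 + slot 4: cost 8 + 2 = 10 ≤ 18, expected clicks 9 + 15 = 24.
Best is slot 1, slot 4, and slot 3 with total expected clicks 30.

30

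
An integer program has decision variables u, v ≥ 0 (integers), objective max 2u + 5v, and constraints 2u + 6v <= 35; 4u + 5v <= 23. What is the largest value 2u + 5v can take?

(u,v)=(0,4): 2·0+6·4=24≤35, 4·0+5·4=20≤23, objective 20.
(u,v)=(1,3): 2·1+6·3=20≤35, 4·1+5·3=19≤23, objective 17.
(u,v)=(0,3): 2·0+6·3=18≤35, 4·0+5·3=15≤23, objective 15.
Maximum is 20 at (u,v)=(0,4).

20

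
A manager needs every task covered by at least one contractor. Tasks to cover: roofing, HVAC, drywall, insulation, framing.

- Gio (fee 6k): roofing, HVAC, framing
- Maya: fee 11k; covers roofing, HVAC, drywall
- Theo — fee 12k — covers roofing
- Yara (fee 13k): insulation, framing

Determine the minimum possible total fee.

This is a weighted set-cover instance.
The greedy cost-per-new-task heuristic would pick Gio, Maya, and Yara for 30, but a cheaper cover exists.
Choose Maya and Yara: together they cover roofing, HVAC, drywall, insulation, framing — every task.
Total fee: 11 + 13 = 24.
No cover costs less than 24.

24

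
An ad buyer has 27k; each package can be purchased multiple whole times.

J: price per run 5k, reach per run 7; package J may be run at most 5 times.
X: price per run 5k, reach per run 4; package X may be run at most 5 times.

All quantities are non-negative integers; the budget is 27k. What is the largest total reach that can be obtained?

35

This is a bounded integer knapsack.
J has the best ratio (7/5); taking only J gives at most 5×7 = 35 (stopped by the price limit).
Optimal: 5×J: price 25 ≤ 27, reach 5·7 = 35.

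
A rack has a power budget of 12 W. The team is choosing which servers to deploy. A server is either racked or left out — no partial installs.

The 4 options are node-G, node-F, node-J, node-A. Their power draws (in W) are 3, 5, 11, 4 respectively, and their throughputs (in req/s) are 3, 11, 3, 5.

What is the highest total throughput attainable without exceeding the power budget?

Take node-G, node-F, and node-A: power draw 3 + 5 + 4 = 12 ≤ 12, throughput 3 + 11 + 5 = 19.
No other feasible combination does better.

19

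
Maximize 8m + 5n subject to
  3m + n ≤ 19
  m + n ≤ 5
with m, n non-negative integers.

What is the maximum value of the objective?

40

(m,n)=(5,0): 3·5+1·0=15≤19, 1·5+1·0=5≤5, objective 40.
(m,n)=(4,1): 3·4+1·1=13≤19, 1·4+1·1=5≤5, objective 37.
(m,n)=(4,0): 3·4+1·0=12≤19, 1·4+1·0=4≤5, objective 32.
Maximum is 40 at (m,n)=(5,0).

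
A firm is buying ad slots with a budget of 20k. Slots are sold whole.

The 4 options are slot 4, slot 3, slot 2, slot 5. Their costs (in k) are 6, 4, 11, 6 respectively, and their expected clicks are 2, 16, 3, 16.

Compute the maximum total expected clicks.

34

slot 4 + slot 3 + slot 5: cost 6 + 4 + 6 = 16 ≤ 20, expected clicks 2 + 16 + 16 = 34.
slot 3 + slot 5: cost 4 + 6 = 10 ≤ 20, expected clicks 16 + 16 = 32.
Best is slot 4, slot 3, and slot 5 with total expected clicks 34.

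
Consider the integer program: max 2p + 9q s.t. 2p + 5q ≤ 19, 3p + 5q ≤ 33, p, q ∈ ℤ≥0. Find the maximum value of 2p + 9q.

The continuous relaxation peaks at (0, 3.8) with value 34.20; rounding to a feasible lattice point costs some objective.
(p,q)=(2,3): 2·2+5·3=19≤19, 3·2+5·3=21≤33, objective 31.
(p,q)=(1,3): 2·1+5·3=17≤19, 3·1+5·3=18≤33, objective 29.
(p,q)=(0,3): 2·0+5·3=15≤19, 3·0+5·3=15≤33, objective 27.
No feasible integer point exceeds 31.

31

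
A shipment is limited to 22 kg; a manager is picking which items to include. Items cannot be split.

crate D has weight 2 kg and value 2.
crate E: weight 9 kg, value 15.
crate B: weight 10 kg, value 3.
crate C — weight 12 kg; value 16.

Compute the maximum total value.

Allowing fractional choices, the relaxed optimum would be about 32.0, but items are indivisible.
crate B + crate C: weight 10 + 12 = 22 ≤ 22, value 3 + 16 = 19.
crate D + crate E + crate B: weight 2 + 9 + 10 = 21 ≤ 22, value 2 + 15 + 3 = 20.
crate E + crate C: weight 9 + 12 = 21 ≤ 22, value 15 + 16 = 31.
Best is crate E and crate C with total value 31.

31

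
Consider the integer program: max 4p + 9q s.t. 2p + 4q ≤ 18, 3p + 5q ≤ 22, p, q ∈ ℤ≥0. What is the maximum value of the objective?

The continuous relaxation peaks at (0, 4.4) with value 39.60; rounding to a feasible lattice point costs some objective.
(p,q)=(0,4): 2·0+4·4=16≤18, 3·0+5·4=20≤22, objective 36.
(p,q)=(1,3): 2·1+4·3=14≤18, 3·1+5·3=18≤22, objective 31.
(p,q)=(0,3): 2·0+4·3=12≤18, 3·0+5·3=15≤22, objective 27.
No feasible integer point exceeds 36.

36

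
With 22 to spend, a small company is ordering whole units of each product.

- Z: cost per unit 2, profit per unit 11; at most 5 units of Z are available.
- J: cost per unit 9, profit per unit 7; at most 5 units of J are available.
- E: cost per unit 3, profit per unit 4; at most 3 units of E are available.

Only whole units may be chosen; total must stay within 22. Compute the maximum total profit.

This is a bounded integer knapsack.
5×Z and 3×E: cost 19 ≤ 22, profit 5·11 + 3·4 = 67.
5×Z, 1×J, and 1×E: cost 22 ≤ 22, profit 5·11 + 1·7 + 1·4 = 66.
Best is 67.

67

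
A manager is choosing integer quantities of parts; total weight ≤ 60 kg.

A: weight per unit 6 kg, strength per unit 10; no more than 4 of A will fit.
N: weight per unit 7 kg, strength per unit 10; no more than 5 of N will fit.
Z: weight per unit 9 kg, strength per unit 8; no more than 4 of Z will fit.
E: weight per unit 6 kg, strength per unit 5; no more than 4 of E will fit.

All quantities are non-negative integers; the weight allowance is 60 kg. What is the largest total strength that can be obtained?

This is a bounded integer knapsack.
Take 4×A and 5×N: weight 59 ≤ 60, strength 4·10 + 5·10 = 90.
A has the best ratio (10/6) and is taken to its limit of 4; remaining capacity is filled optimally with the others.

90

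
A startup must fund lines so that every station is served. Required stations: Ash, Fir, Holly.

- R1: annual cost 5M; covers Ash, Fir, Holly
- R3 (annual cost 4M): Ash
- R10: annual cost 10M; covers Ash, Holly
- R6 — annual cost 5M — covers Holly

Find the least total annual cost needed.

5

R1 alone covers Ash, Fir, Holly — every station.
Total annual cost: 5.
No cover costs less than 5.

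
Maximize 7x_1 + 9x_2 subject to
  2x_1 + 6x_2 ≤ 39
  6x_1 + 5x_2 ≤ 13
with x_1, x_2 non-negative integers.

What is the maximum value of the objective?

The continuous relaxation peaks at (0, 2.6) with value 23.40; rounding to a feasible lattice point costs some objective.
(x_1,x_2)=(0,2): 2·0+6·2=12≤39, 6·0+5·2=10≤13, objective 18.
(x_1,x_2)=(1,1): 2·1+6·1=8≤39, 6·1+5·1=11≤13, objective 16.
(x_1,x_2)=(0,1): 2·0+6·1=6≤39, 6·0+5·1=5≤13, objective 9.
The best lattice point is (0,2), giving 18.

18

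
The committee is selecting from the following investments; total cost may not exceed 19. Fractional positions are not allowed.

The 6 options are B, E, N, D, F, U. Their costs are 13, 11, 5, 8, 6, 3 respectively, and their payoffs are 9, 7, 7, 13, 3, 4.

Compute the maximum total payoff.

Treat it as a binary knapsack problem.
N + D + F: cost 5 + 8 + 6 = 19 ≤ 19, payoff 7 + 13 + 3 = 23.
N + D: cost 5 + 8 = 13 ≤ 19, payoff 7 + 13 = 20.
N + D + U: cost 5 + 8 + 3 = 16 ≤ 19, payoff 7 + 13 + 4 = 24.
Best is N, D, and U with total payoff 24.

24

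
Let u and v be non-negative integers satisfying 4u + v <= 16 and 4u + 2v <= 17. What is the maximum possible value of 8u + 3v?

32

(u,v)=(4,0) is feasible, giving 32.
(u,v)=(3,2) is feasible, giving 30.
(u,v)=(3,1) is feasible, giving 27.
The best lattice point is (4,0), giving 32.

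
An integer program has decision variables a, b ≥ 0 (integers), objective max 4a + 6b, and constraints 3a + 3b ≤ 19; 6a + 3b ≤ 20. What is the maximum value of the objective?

(a,b)=(0,6): 3·0+3·6=18≤19, 6·0+3·6=18≤20, objective 36.
(a,b)=(0,5): 3·0+3·5=15≤19, 6·0+3·5=15≤20, objective 30.
Maximum is 36 at (a,b)=(0,6).

36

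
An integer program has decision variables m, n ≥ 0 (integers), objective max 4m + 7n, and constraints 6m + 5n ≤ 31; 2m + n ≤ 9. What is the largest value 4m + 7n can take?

42

(m,n)=(0,6) is feasible, giving 42.
(m,n)=(1,5) is feasible, giving 39.
The best lattice point is (0,6), giving 42.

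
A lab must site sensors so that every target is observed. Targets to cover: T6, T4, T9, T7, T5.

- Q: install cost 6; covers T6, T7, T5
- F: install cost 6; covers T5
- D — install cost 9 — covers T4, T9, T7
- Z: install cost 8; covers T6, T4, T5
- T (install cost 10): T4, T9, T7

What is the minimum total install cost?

Choose Q and D: together they cover T6, T4, T9, T7, T5 — every target.
Total install cost: 6 + 9 = 15.
No cover costs less than 15.

15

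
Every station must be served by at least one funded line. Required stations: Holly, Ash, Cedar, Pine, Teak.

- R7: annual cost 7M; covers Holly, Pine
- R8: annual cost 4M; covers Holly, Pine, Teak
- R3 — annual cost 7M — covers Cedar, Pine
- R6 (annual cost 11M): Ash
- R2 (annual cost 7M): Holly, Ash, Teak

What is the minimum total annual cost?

Choose R3 and R2: together they cover Holly, Ash, Cedar, Pine, Teak — every station.
Total annual cost: 7 + 7 = 14.

14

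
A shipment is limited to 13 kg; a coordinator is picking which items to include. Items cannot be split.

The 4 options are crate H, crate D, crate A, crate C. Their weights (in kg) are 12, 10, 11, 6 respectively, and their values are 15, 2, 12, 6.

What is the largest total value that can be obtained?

15

Allowing fractional choices, the relaxed optimum would be about 16.1, but items are indivisible.
crate C: weight 6 ≤ 13, value 6.
crate H: weight 12 ≤ 13, value 15.
crate A: weight 11 ≤ 13, value 12.
Best is crate H with total value 15.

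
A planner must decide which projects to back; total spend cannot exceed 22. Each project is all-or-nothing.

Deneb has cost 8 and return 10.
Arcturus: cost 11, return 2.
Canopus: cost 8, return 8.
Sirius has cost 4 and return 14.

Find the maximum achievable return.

32

Deneb + Canopus + Sirius: cost 8 + 8 + 4 = 20 ≤ 22, return 10 + 8 + 14 = 32.
Deneb + Sirius: cost 8 + 4 = 12 ≤ 22, return 10 + 14 = 24.
Best is Deneb, Canopus, and Sirius with total return 32.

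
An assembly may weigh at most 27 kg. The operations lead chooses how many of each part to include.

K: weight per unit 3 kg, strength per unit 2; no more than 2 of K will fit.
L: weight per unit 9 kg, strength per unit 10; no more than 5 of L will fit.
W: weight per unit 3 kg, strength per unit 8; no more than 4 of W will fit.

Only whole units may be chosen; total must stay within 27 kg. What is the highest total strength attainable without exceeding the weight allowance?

46

W has the best ratio (8/3); taking only W gives at most 4×8 = 32 (stopped by the supply cap of 4).
Mixing does better — 2×K, 1×L, and 4×W: weight 27 ≤ 27, strength 2·2 + 1·10 + 4·8 = 46.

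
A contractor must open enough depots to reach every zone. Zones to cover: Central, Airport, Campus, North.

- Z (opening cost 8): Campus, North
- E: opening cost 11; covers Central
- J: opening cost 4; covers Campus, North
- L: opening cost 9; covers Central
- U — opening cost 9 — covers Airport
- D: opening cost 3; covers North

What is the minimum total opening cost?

22

Choose J, L, and U: together they cover Central, Airport, Campus, North — every zone.
Total opening cost: 4 + 9 + 9 = 22.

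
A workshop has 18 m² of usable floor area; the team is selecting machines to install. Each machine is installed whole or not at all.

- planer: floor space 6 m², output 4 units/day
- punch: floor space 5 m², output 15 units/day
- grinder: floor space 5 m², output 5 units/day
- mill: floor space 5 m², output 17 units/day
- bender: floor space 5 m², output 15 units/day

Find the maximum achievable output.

47

Allowing fractional choices, the relaxed optimum would be about 50.0, but machines are indivisible.
punch + grinder + mill: floor space 5 + 5 + 5 = 15 ≤ 18, output 15 + 5 + 17 = 37.
punch + mill + bender: floor space 5 + 5 + 5 = 15 ≤ 18, output 15 + 17 + 15 = 47.
Best is punch, mill, and bender with total output 47.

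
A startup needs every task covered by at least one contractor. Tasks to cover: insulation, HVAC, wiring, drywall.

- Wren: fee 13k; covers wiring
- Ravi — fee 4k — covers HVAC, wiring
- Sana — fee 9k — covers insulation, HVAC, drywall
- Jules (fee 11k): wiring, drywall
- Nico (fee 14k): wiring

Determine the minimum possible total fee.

13

Choose Ravi and Sana: together they cover insulation, HVAC, wiring, drywall — every task.
Total fee: 4 + 9 = 13.
No cover costs less than 13.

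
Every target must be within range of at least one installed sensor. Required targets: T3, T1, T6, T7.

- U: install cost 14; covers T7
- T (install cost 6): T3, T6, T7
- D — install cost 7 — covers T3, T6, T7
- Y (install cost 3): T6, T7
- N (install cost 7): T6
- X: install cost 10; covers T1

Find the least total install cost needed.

16

Choose T and X: together they cover T3, T1, T6, T7 — every target.
Total install cost: 6 + 10 = 16.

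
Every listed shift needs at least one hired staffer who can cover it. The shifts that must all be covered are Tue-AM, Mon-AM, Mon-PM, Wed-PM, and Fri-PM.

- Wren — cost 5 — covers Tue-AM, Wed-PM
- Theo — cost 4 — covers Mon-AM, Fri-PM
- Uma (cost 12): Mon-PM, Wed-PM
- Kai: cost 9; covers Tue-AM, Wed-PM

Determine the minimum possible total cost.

21

Choose Wren, Theo, and Uma: together they cover Tue-AM, Mon-AM, Mon-PM, Wed-PM, Fri-PM — every shift.
Total cost: 5 + 4 + 12 = 21.
No cover costs less than 21.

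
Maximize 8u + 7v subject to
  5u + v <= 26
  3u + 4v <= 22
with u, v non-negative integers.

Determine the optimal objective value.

(u,v)=(5,1): 5·5+1·1=26≤26, 3·5+4·1=19≤22, objective 47.
(u,v)=(4,2): 5·4+1·2=22≤26, 3·4+4·2=20≤22, objective 46.
The best lattice point is (5,1), giving 47.

47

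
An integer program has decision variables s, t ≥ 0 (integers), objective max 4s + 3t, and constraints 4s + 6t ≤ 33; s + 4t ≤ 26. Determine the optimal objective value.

32

(s,t)=(8,0): 4·8+6·0=32≤33, 1·8+4·0=8≤26, objective 32.
(s,t)=(7,0): 4·7+6·0=28≤33, 1·7+4·0=7≤26, objective 28.
The best lattice point is (8,0), giving 32.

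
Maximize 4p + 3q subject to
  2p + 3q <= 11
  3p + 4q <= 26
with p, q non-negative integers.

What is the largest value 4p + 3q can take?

The continuous relaxation peaks at (5.5, 0) with value 22.00; rounding to a feasible lattice point costs some objective.
(p,q)=(5,0): 2·5+3·0=10≤11, 3·5+4·0=15≤26, objective 20.
(p,q)=(4,1): 2·4+3·1=11≤11, 3·4+4·1=16≤26, objective 19.
(p,q)=(4,0): 2·4+3·0=8≤11, 3·4+4·0=12≤26, objective 16.
Maximum is 20 at (p,q)=(5,0).

20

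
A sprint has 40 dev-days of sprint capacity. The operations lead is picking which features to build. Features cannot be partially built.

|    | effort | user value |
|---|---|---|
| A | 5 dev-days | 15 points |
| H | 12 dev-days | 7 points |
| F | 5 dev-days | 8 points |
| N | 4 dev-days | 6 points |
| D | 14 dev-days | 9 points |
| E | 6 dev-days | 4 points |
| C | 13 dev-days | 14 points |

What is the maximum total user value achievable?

This is a 0-1 knapsack instance.
Allowing fractional choices, the relaxed optimum would be about 51.5, but features are indivisible.
A + F + N + E + C: effort 5 + 5 + 4 + 6 + 13 = 33 ≤ 40, user value 15 + 8 + 6 + 4 + 14 = 47.
A + H + F + N + C: effort 5 + 12 + 5 + 4 + 13 = 39 ≤ 40, user value 15 + 7 + 8 + 6 + 14 = 50.
Best is A, H, F, N, and C with total user value 50.

50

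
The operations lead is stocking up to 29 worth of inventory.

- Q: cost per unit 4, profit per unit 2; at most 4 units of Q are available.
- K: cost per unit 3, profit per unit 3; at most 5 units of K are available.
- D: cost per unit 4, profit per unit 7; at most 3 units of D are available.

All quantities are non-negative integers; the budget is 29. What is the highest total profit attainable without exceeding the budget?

36

D has the best ratio (7/4); taking only D gives at most 3×7 = 21 (stopped by the supply cap of 3).
Mixing does better — 5×K and 3×D: cost 27 ≤ 29, profit 5·3 + 3·7 = 36.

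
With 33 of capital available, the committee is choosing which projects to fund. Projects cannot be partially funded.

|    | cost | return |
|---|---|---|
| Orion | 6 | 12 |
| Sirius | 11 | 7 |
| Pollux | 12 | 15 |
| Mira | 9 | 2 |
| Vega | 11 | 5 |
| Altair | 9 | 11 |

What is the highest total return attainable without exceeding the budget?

38

Take Orion, Pollux, and Altair: cost 6 + 12 + 9 = 27 ≤ 33, return 12 + 15 + 11 = 38.
No other feasible combination does better.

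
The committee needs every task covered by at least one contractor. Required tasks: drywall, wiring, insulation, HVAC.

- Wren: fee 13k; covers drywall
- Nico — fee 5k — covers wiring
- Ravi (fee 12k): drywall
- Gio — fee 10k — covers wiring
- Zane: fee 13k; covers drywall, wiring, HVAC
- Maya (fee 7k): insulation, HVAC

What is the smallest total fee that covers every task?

20

Choose Zane and Maya: together they cover drywall, wiring, insulation, HVAC — every task.
Total fee: 13 + 7 = 20.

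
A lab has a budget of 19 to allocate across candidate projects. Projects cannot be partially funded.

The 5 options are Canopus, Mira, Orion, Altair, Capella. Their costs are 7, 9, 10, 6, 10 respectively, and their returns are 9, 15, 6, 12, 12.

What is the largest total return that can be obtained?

27

Allowing fractional choices, the relaxed optimum would be about 32.1, but projects are indivisible.
Mira + Altair: cost 9 + 6 = 15 ≤ 19, return 15 + 12 = 27.
Mira + Capella: cost 9 + 10 = 19 ≤ 19, return 15 + 12 = 27.
The maximum return is 27; one optimal choice is Mira and Altair.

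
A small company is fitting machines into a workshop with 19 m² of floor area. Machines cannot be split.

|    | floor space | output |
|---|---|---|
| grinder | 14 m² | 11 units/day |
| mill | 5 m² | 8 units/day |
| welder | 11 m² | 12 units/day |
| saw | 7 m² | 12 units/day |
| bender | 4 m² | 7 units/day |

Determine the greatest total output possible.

This is a 0-1 knapsack instance.
mill + saw + bender: floor space 5 + 7 + 4 = 16 ≤ 19, output 8 + 12 + 7 = 27.
welder + saw: floor space 11 + 7 = 18 ≤ 19, output 12 + 12 = 24.
Best is mill, saw, and bender with total output 27.

27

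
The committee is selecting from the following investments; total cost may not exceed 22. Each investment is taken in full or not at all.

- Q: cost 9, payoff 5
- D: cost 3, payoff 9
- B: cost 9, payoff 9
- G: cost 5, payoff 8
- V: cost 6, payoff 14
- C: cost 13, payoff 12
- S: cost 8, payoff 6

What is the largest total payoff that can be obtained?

This is a 0-1 knapsack instance.
D + V + C: cost 3 + 6 + 13 = 22 ≤ 22, payoff 9 + 14 + 12 = 35.
D + B + V: cost 3 + 9 + 6 = 18 ≤ 22, payoff 9 + 9 + 14 = 32.
D + G + V + S: cost 3 + 5 + 6 + 8 = 22 ≤ 22, payoff 9 + 8 + 14 + 6 = 37.
Best is D, G, V, and S with total payoff 37.

37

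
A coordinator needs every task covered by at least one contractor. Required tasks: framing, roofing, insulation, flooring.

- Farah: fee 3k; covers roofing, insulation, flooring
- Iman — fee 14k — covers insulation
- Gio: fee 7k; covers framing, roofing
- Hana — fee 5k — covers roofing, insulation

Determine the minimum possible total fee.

Choose Farah and Gio: together they cover framing, roofing, insulation, flooring — every task.
Total fee: 3 + 7 = 10.

10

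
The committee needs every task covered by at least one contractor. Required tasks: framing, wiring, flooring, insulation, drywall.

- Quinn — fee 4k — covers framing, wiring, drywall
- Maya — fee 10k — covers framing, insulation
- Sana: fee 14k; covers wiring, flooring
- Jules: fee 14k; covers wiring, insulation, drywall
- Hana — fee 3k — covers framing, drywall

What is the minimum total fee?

27

The greedy cost-per-new-task heuristic would pick Quinn, Maya, and Sana for 28, but a cheaper cover exists.
Choose Maya, Sana, and Hana: together they cover framing, wiring, flooring, insulation, drywall — every task.
Total fee: 10 + 14 + 3 = 27.
No cover costs less than 27.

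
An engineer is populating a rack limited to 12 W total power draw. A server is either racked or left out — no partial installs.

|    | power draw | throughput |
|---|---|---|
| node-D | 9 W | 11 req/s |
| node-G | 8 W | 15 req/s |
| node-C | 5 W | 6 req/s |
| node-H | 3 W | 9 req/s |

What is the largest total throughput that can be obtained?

This is a 0-1 knapsack instance.
Allowing fractional choices, the relaxed optimum would be about 25.2, but servers are indivisible.
node-D + node-H: power draw 9 + 3 = 12 ≤ 12, throughput 11 + 9 = 20.
node-G + node-H: power draw 8 + 3 = 11 ≤ 12, throughput 15 + 9 = 24.
Best is node-G and node-H with total throughput 24.

24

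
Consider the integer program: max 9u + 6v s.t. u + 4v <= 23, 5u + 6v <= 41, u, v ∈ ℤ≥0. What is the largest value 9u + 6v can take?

Relaxing integrality, the LP optimum is 73.80 at (u,v) = (8.2, 0), which is not an integer point.
(u,v)=(8,0): 1·8+4·0=8≤23, 5·8+6·0=40≤41, objective 72.
(u,v)=(7,1): 1·7+4·1=11≤23, 5·7+6·1=41≤41, objective 69.
(u,v)=(7,0): 1·7+4·0=7≤23, 5·7+6·0=35≤41, objective 63.
Maximum is 72 at (u,v)=(8,0).

72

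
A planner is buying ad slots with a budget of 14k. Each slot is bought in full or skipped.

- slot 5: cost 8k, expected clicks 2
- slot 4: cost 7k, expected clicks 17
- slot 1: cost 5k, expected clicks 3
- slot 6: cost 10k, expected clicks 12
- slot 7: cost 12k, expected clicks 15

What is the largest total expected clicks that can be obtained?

20

Allowing fractional choices, the relaxed optimum would be about 25.8, but ad slots are indivisible.
slot 4 + slot 1: cost 7 + 5 = 12 ≤ 14, expected clicks 17 + 3 = 20.
slot 4: cost 7 ≤ 14, expected clicks 17.
Best is slot 4 and slot 1 with total expected clicks 20.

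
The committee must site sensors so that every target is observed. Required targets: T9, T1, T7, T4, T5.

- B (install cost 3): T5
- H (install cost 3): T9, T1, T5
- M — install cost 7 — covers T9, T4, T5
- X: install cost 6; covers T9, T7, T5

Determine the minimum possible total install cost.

16

This is an integer covering problem.
Choose H, M, and X: together they cover T9, T1, T7, T4, T5 — every target.
Total install cost: 3 + 7 + 6 = 16.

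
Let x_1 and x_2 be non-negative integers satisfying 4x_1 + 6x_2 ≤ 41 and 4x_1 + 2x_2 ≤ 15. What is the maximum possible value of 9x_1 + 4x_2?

(x_1,x_2)=(3,1): 4·3+6·1=18≤41, 4·3+2·1=14≤15, objective 31.
(x_1,x_2)=(3,0): 4·3+6·0=12≤41, 4·3+2·0=12≤15, objective 27.
(x_1,x_2)=(2,2): 4·2+6·2=20≤41, 4·2+2·2=12≤15, objective 26.
Maximum is 31 at (x_1,x_2)=(3,1).

31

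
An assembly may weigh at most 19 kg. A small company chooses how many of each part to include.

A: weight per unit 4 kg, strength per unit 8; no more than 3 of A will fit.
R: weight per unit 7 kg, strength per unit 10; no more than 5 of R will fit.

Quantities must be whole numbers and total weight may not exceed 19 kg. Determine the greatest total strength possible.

34

1×A and 2×R: weight 18 ≤ 19, strength 1·8 + 2·10 = 28.
3×A and 1×R: weight 19 ≤ 19, strength 3·8 + 1·10 = 34.
Best is 34.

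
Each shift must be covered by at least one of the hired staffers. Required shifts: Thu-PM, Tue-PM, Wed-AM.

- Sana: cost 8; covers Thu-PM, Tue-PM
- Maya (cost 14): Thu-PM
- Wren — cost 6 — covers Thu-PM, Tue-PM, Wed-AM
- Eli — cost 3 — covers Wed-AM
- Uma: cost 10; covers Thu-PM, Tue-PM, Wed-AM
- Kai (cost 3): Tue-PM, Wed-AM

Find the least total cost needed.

The greedy cost-per-new-shift heuristic would pick Kai and Wren for 9, but a cheaper cover exists.
Wren alone covers Thu-PM, Tue-PM, Wed-AM — every shift.
Total cost: 6.
No cover costs less than 6.

6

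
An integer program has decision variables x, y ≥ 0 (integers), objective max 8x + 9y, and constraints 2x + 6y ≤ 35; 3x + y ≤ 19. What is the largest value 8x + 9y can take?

76

The continuous relaxation peaks at (4.94, 4.19) with value 77.19; rounding to a feasible lattice point costs some objective.
(x,y)=(5,4): 2·5+6·4=34≤35, 3·5+1·4=19≤19, objective 76.
(x,y)=(4,4): 2·4+6·4=32≤35, 3·4+1·4=16≤19, objective 68.
(x,y)=(5,3): 2·5+6·3=28≤35, 3·5+1·3=18≤19, objective 67.
No feasible integer point exceeds 76.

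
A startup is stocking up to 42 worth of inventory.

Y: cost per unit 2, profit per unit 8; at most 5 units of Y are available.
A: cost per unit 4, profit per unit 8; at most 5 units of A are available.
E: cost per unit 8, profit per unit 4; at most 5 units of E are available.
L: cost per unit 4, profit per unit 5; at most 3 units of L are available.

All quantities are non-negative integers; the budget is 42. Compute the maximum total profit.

95

5×Y, 5×A, and 3×L: cost 42 ≤ 42, profit 5·8 + 5·8 + 3·5 = 95.
5×Y, 5×A, and 2×L: cost 38 ≤ 42, profit 5·8 + 5·8 + 2·5 = 90.
Best is 95.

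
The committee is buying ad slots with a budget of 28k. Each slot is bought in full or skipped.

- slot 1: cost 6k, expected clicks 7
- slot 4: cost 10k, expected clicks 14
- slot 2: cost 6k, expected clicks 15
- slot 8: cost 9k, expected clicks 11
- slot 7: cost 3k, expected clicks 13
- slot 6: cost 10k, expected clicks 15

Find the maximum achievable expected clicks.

Take slot 2, slot 8, slot 7, and slot 6: cost 6 + 9 + 3 + 10 = 28 ≤ 28, expected clicks 15 + 11 + 13 + 15 = 54.
No other feasible combination does better.

54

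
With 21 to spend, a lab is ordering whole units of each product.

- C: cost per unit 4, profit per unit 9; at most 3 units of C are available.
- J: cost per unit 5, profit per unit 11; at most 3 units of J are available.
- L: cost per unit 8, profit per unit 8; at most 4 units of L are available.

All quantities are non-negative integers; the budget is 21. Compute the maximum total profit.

C has the best ratio (9/4); taking only C gives at most 3×9 = 27 (stopped by the supply cap of 3).
Mixing does better — 1×C and 3×J: cost 19 ≤ 21, profit 1·9 + 3·11 = 42.

42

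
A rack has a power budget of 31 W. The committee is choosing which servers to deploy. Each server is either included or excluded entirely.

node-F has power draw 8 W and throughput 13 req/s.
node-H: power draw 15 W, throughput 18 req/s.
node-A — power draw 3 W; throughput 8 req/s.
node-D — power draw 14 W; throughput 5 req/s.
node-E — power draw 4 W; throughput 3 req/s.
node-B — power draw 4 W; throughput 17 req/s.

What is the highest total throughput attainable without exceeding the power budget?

56

Take node-F, node-H, node-A, and node-B: power draw 8 + 15 + 3 + 4 = 30 ≤ 31, throughput 13 + 18 + 8 + 17 = 56.
No other feasible combination does better.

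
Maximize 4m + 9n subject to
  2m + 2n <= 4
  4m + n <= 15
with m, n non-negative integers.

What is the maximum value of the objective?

(m,n)=(0,2): 2·0+2·2=4≤4, 4·0+1·2=2≤15, objective 18.
(m,n)=(1,1): 2·1+2·1=4≤4, 4·1+1·1=5≤15, objective 13.
(m,n)=(0,1): 2·0+2·1=2≤4, 4·0+1·1=1≤15, objective 9.
The best lattice point is (0,2), giving 18.

18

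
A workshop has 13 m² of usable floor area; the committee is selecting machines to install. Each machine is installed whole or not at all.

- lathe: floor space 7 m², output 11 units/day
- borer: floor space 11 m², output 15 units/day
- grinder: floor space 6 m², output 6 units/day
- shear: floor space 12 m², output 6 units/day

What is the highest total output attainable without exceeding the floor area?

17

lathe + grinder: floor space 7 + 6 = 13 ≤ 13, output 11 + 6 = 17.
borer: floor space 11 ≤ 13, output 15.
lathe: floor space 7 ≤ 13, output 11.
Best is lathe and grinder with total output 17.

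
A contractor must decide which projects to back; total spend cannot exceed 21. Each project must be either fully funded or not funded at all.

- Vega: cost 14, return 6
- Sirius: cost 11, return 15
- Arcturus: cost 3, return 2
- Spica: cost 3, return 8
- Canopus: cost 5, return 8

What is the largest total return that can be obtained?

Take Sirius, Spica, and Canopus: cost 11 + 3 + 5 = 19 ≤ 21, return 15 + 8 + 8 = 31.
No other feasible combination does better.

31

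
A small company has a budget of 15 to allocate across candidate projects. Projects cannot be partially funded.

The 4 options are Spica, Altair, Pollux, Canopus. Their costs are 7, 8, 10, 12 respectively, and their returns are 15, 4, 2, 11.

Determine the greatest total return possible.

This is a 0-1 knapsack instance.
Allowing fractional choices, the relaxed optimum would be about 22.3, but projects are indivisible.
Spica: cost 7 ≤ 15, return 15.
Spica + Altair: cost 7 + 8 = 15 ≤ 15, return 15 + 4 = 19.
Best is Spica and Altair with total return 19.

19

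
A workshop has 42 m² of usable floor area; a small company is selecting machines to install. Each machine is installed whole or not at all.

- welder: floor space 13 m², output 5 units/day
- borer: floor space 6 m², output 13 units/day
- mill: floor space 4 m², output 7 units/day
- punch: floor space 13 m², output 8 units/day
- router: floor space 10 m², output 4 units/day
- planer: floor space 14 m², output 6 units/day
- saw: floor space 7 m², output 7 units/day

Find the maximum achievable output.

39

Allowing fractional choices, the relaxed optimum would be about 40.1, but machines are indivisible.
borer + mill + punch + router + saw: floor space 6 + 4 + 13 + 10 + 7 = 40 ≤ 42, output 13 + 7 + 8 + 4 + 7 = 39.
welder + borer + mill + router + saw: floor space 13 + 6 + 4 + 10 + 7 = 40 ≤ 42, output 5 + 13 + 7 + 4 + 7 = 36.
borer + mill + router + planer + saw: floor space 6 + 4 + 10 + 14 + 7 = 41 ≤ 42, output 13 + 7 + 4 + 6 + 7 = 37.
Best is borer, mill, punch, router, and saw with total output 39.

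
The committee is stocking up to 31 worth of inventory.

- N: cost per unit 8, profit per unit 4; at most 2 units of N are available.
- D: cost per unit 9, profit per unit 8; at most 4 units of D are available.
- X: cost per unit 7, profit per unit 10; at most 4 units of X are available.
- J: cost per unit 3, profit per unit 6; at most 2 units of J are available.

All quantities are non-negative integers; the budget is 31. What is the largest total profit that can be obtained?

This is a bounded integer knapsack.
J has the best ratio (6/3); taking only J gives at most 2×6 = 12 (stopped by the supply cap of 2).
Mixing does better — 4×X and 1×J: cost 31 ≤ 31, profit 4·10 + 1·6 = 46.

46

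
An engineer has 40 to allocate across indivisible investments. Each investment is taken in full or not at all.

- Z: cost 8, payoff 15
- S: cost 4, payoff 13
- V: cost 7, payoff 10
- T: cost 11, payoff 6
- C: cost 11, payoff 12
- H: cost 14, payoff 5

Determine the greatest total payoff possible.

Treat it as a binary knapsack problem.
Take Z, S, V, and C: cost 8 + 4 + 7 + 11 = 30 ≤ 40, payoff 15 + 13 + 10 + 12 = 50.
No other feasible combination does better.

50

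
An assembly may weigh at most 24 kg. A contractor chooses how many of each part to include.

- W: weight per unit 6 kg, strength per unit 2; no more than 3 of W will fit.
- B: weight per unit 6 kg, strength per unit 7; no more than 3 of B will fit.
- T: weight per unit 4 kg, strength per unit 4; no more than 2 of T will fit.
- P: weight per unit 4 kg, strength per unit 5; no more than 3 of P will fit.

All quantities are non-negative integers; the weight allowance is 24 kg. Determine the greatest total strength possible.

29

This is a bounded integer knapsack.
2×B, 1×T, and 2×P: weight 24 ≤ 24, strength 2·7 + 1·4 + 2·5 = 28.
2×B and 3×P: weight 24 ≤ 24, strength 2·7 + 3·5 = 29.
Best is 29.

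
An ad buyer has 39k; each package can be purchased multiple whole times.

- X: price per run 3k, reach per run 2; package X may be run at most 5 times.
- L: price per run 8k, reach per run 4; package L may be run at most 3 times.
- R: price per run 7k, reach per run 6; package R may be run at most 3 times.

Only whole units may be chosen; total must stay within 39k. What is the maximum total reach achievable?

Take 3×X, 1×L, and 3×R: price 38 ≤ 39, reach 3·2 + 1·4 + 3·6 = 28.
R has the best ratio (6/7) and is taken to its limit of 3; remaining capacity is filled optimally with the others.

28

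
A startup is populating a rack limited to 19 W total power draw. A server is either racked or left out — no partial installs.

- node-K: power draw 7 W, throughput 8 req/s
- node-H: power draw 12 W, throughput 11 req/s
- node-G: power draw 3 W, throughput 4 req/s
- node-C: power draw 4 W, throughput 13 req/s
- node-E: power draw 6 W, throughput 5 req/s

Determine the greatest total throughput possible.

Allowing fractional choices, the relaxed optimum would be about 29.6, but servers are indivisible.
node-H + node-G + node-C: power draw 12 + 3 + 4 = 19 ≤ 19, throughput 11 + 4 + 13 = 28.
node-K + node-G + node-C: power draw 7 + 3 + 4 = 14 ≤ 19, throughput 8 + 4 + 13 = 25.
node-K + node-C + node-E: power draw 7 + 4 + 6 = 17 ≤ 19, throughput 8 + 13 + 5 = 26.
Best is node-H, node-G, and node-C with total throughput 28.

28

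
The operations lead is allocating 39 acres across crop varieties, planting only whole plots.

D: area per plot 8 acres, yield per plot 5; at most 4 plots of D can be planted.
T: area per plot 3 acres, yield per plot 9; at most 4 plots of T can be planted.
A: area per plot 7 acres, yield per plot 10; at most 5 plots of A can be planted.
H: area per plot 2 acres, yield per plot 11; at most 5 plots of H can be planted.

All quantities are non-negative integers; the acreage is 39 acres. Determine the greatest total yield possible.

111

This is a bounded integer knapsack.
H has the best ratio (11/2); taking only H gives at most 5×11 = 55 (stopped by the supply cap of 5).
Mixing does better — 4×T, 2×A, and 5×H: area 36 ≤ 39, yield 4·9 + 2·10 + 5·11 = 111.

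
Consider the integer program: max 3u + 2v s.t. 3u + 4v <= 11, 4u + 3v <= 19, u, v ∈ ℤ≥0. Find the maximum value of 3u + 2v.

(u,v)=(3,0): 3·3+4·0=9≤11, 4·3+3·0=12≤19, objective 9.
(u,v)=(2,1): 3·2+4·1=10≤11, 4·2+3·1=11≤19, objective 8.
(u,v)=(2,0): 3·2+4·0=6≤11, 4·2+3·0=8≤19, objective 6.
Maximum is 9 at (u,v)=(3,0).

9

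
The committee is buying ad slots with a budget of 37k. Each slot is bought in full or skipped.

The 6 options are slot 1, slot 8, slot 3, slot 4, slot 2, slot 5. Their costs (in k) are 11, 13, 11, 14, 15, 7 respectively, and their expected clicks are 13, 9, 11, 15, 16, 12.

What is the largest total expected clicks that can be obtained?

slot 4 + slot 2 + slot 5: cost 14 + 15 + 7 = 36 ≤ 37, expected clicks 15 + 16 + 12 = 43.
slot 1 + slot 2 + slot 5: cost 11 + 15 + 7 = 33 ≤ 37, expected clicks 13 + 16 + 12 = 41.
slot 1 + slot 4 + slot 5: cost 11 + 14 + 7 = 32 ≤ 37, expected clicks 13 + 15 + 12 = 40.
Best is slot 4, slot 2, and slot 5 with total expected clicks 43.

43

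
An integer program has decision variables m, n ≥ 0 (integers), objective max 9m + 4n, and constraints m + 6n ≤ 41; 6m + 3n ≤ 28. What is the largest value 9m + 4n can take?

40

The continuous relaxation peaks at (4.67, 0) with value 42.00; rounding to a feasible lattice point costs some objective.
(m,n)=(4,1): 1·4+6·1=10≤41, 6·4+3·1=27≤28, objective 40.
(m,n)=(4,0): 1·4+6·0=4≤41, 6·4+3·0=24≤28, objective 36.
(m,n)=(3,2): 1·3+6·2=15≤41, 6·3+3·2=24≤28, objective 35.
(m,n)=(3,1): 1·3+6·1=9≤41, 6·3+3·1=21≤28, objective 31.
No feasible integer point exceeds 40.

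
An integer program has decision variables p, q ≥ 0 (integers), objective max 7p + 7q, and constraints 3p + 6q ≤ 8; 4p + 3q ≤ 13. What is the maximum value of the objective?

14

Relaxing integrality, the LP optimum is 18.67 at (p,q) = (2.67, 0), which is not an integer point.
(p,q)=(2,0): 3·2+6·0=6≤8, 4·2+3·0=8≤13, objective 14.
(p,q)=(1,0): 3·1+6·0=3≤8, 4·1+3·0=4≤13, objective 7.
No feasible integer point exceeds 14.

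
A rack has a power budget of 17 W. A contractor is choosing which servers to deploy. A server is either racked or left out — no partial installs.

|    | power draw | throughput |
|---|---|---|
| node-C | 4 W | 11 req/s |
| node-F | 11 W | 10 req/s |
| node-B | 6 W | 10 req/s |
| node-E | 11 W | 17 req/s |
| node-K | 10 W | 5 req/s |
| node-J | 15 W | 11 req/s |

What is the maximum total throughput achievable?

node-B + node-E: power draw 6 + 11 = 17 ≤ 17, throughput 10 + 17 = 27.
node-C + node-E: power draw 4 + 11 = 15 ≤ 17, throughput 11 + 17 = 28.
node-C + node-B: power draw 4 + 6 = 10 ≤ 17, throughput 11 + 10 = 21.
Best is node-C and node-E with total throughput 28.

28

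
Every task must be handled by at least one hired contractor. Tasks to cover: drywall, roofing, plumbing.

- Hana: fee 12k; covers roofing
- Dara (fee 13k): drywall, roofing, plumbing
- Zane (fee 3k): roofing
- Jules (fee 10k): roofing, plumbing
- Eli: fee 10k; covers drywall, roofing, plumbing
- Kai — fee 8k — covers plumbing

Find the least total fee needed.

10

The greedy cost-per-new-task heuristic would pick Zane and Eli for 13, but a cheaper cover exists.
Eli alone covers drywall, roofing, plumbing — every task.
Total fee: 10.
No cover costs less than 10.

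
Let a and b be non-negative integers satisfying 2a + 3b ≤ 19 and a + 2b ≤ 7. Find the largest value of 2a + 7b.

(a,b)=(1,3): 2·1+3·3=11≤19, 1·1+2·3=7≤7, objective 23.
(a,b)=(0,3): 2·0+3·3=9≤19, 1·0+2·3=6≤7, objective 21.
No feasible integer point exceeds 23.

23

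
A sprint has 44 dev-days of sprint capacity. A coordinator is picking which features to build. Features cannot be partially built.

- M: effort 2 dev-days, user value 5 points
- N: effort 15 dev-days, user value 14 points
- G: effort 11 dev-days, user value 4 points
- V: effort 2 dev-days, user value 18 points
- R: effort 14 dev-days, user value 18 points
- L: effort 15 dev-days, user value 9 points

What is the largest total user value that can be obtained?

Take M, N, G, V, and R: effort 2 + 15 + 11 + 2 + 14 = 44 ≤ 44, user value 5 + 14 + 4 + 18 + 18 = 59.
No other feasible combination does better.

59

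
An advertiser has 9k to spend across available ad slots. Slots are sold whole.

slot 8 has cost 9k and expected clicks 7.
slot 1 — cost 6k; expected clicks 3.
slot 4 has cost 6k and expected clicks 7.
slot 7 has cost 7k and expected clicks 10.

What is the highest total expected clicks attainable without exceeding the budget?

10

Allowing fractional choices, the relaxed optimum would be about 12.3, but ad slots are indivisible.
slot 7: cost 7 ≤ 9, expected clicks 10.
slot 4: cost 6 ≤ 9, expected clicks 7.
Best is slot 7 with total expected clicks 10.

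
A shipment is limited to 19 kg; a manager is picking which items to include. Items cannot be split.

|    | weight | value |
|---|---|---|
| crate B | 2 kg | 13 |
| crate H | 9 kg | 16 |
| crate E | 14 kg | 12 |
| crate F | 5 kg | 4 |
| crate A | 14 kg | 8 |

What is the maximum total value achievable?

Take crate B, crate H, and crate F: weight 2 + 9 + 5 = 16 ≤ 19, value 13 + 16 + 4 = 33.
No other feasible combination does better.

33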